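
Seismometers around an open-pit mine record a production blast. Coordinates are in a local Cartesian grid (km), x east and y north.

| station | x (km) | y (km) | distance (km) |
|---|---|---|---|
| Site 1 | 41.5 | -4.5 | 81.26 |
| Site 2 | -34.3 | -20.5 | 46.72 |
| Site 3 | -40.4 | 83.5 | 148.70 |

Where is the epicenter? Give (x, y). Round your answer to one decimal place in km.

Circle about each station: (x − 41.5)² + (y + 4.5)² = 81.26²; (x + 34.3)² + (y + 20.5)² = 46.72²; (x + 40.4)² + (y − 83.5)² = 148.70².
Subtracting the Site 1 equation from the Site 2 and Site 3 equations removes the quadratic terms:
-151.6 x − 32.0 y = 4274.67
-163.8 x + 176.0 y = -8646.59
Solving the 2×2 system: x ≈ -14.9, y ≈ -63.0 km.

(-14.9, -63.0)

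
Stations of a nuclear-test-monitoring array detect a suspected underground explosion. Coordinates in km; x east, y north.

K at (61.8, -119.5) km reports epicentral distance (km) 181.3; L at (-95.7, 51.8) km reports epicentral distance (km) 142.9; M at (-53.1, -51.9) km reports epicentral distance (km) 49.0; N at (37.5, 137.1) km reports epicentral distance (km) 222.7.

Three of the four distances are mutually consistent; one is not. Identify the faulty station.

L

Solve using three stations at a time. Using K, M, N (subtract circle equations pairwise → linear system) gives (x, y) ≈ (-100.2, -38.0).
Distances from that point to each station vs reported:
  K: calculated 181.3 vs reported 181.3 → residual 0.0 km
  L: calculated 89.9 vs reported 142.9 → residual 53.0 km
  M: calculated 49.1 vs reported 49.0 → residual 0.1 km
  N: calculated 222.7 vs reported 222.7 → residual 0.0 km
K, M, N are mutually consistent (residuals ≈ 0); L is off by 53.0 km.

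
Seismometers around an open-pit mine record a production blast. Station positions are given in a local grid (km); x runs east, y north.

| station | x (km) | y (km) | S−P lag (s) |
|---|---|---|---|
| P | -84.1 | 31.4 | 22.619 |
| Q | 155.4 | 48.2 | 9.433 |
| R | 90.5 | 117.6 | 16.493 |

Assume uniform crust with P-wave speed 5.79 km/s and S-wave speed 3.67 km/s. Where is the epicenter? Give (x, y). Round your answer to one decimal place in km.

Distance from S−P lag: d = Δt · v_P v_S / (v_P − v_S) = Δt · (5.79·3.67)/(5.79−3.67) ≈ 10.0233·Δt.
So d_P = 226.72, d_Q = 94.55, d_R = 165.31 km.
Circle about each station: (x + 84.1)² + (y − 31.4)² = 226.72²; (x − 155.4)² + (y − 48.2)² = 94.55²; (x − 90.5)² + (y − 117.6)² = 165.31².
Subtracting pairs of circle equations eliminates x²+y² and gives linear equations (the radical axes):
479.0 x + 33.6 y = 60875.89
349.2 x + 172.4 y = 38035.80
Solving the 2×2 system: x ≈ 130.1, y ≈ -42.9 km.

x ≈ 130.1 km, y ≈ -42.9 km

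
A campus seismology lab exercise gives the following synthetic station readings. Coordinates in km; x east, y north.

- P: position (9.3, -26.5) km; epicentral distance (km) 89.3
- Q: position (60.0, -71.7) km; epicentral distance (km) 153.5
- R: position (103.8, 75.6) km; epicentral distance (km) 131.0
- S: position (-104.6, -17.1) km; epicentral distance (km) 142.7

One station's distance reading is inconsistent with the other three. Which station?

Solve using three stations at a time. Using P, Q, R (subtract circle equations pairwise → linear system) gives (x, y) ≈ (-25.7, 55.7).
Distances from that point to each station vs reported:
  P: calculated 89.3 vs reported 89.3 → residual 0.0 km
  Q: calculated 153.5 vs reported 153.5 → residual 0.0 km
  R: calculated 131.0 vs reported 131.0 → residual 0.0 km
  S: calculated 107.4 vs reported 142.7 → residual 35.3 km
P, Q, R are mutually consistent (residuals ≈ 0); S is off by 35.3 km.

S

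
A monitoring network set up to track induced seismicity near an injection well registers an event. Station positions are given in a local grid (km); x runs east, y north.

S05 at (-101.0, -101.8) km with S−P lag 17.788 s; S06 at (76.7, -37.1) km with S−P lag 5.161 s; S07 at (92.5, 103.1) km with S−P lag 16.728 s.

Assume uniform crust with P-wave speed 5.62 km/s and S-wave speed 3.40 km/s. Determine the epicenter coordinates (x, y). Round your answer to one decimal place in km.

(33.2, -28.1)

Distance from S−P lag: d = Δt · v_P v_S / (v_P − v_S) = Δt · (5.62·3.40)/(5.62−3.40) ≈ 8.6072·Δt.
So d_S05 = 153.11, d_S06 = 44.42, d_S07 = 143.98 km.
Circle about each station: (x + 101.0)² + (y + 101.8)² = 153.11²; (x − 76.7)² + (y + 37.1)² = 44.42²; (x − 92.5)² + (y − 103.1)² = 143.98².
Subtracting pairs of circle equations eliminates x²+y² and gives linear equations (the radical axes):
355.4 x + 129.4 y = 8164.60
387.0 x + 409.8 y = 1334.05
Solving the 2×2 system: x ≈ 33.2, y ≈ -28.1 km.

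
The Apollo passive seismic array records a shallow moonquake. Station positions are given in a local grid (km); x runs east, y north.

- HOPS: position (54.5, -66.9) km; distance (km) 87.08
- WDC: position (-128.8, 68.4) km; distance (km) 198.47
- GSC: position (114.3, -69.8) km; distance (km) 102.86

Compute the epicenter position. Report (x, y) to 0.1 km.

Circle about each station: (x − 54.5)² + (y + 66.9)² = 87.08²; (x + 128.8)² + (y − 68.4)² = 198.47²; (x − 114.3)² + (y + 69.8)² = 102.86².
Subtracting the HOPS equation from the WDC and GSC equations removes the quadratic terms:
-366.6 x + 270.6 y = -17985.27
119.6 x − 5.8 y = 7493.42
Solving the 2×2 system: x ≈ 63.6, y ≈ 19.7 km.

(63.6, 19.7)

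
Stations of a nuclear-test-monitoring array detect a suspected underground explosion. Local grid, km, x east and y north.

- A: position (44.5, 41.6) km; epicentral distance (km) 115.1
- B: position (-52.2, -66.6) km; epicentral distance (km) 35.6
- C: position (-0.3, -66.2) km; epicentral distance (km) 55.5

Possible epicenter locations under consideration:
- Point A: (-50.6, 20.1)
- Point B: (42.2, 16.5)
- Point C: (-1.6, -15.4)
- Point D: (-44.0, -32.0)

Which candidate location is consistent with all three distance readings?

Point D

For each candidate, compare |candidate − station| to the reported distance:
Point A: residuals A 17.6, B 51.1, C 44.4 → max 51.1 km
Point B: residuals A 89.9, B 90.2, C 37.5 → max 90.2 km
Point C: residuals A 41.8, B 36.4, C 4.7 → max 41.8 km
Point D: residuals A 0.0, B 0.0, C 0.0 → max 0.0 km
Only Point D has all residuals ≈ 0.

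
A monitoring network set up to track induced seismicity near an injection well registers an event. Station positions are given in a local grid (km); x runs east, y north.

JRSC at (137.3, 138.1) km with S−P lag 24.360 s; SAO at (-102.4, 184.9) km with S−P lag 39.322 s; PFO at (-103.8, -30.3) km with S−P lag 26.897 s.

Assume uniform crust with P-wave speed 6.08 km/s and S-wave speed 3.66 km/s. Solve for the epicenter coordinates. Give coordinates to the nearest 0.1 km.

Distance from S−P lag: d = Δt · v_P v_S / (v_P − v_S) = Δt · (6.08·3.66)/(6.08−3.66) ≈ 9.1954·Δt.
So d_JRSC = 224.00, d_SAO = 361.58, d_PFO = 247.33 km.
Circle about each station: (x − 137.3)² + (y − 138.1)² = 224.00²; (x + 102.4)² + (y − 184.9)² = 361.58²; (x + 103.8)² + (y + 30.3)² = 247.33².
Subtracting pairs of circle equations eliminates x²+y² and gives linear equations (the radical axes):
-479.4 x + 93.6 y = -73813.23
-482.2 x − 336.8 y = -37226.50
Solving the 2×2 system: x ≈ 137.2, y ≈ -85.9 km.

x ≈ 137.2 km, y ≈ -85.9 km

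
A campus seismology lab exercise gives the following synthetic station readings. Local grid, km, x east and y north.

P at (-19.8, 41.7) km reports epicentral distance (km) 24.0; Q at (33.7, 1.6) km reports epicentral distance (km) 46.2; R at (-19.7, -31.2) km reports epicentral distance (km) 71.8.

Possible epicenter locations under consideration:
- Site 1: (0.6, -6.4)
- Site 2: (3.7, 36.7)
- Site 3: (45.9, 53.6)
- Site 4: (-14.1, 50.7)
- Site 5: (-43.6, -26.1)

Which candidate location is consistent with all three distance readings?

For each candidate, compare |candidate − station| to the reported distance:
Site 1: residuals P 28.2, Q 12.1, R 39.8 → max 39.8 km
Site 2: residuals P 0.0, Q 0.0, R 0.0 → max 0.0 km
Site 3: residuals P 42.8, Q 7.2, R 35.4 → max 42.8 km
Site 4: residuals P 13.3, Q 22.3, R 10.3 → max 22.3 km
Site 5: residuals P 47.9, Q 35.9, R 47.4 → max 47.9 km
Only Site 2 has all residuals ≈ 0.

Site 2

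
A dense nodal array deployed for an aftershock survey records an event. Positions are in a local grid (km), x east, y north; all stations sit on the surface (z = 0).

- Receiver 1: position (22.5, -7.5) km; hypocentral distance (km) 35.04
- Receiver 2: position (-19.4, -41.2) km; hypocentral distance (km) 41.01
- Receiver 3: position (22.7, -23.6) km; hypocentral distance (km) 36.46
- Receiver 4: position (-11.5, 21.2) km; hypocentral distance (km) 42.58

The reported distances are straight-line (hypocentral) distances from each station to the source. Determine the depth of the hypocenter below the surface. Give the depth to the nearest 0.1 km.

z ≈ 24.1 km

Each station gives a sphere (x−x_i)² + (y−y_i)² + z² = d_i² (stations at z=0).
Subtracting the Receiver 1 sphere from Receiver 2 and Receiver 3: z² cancels, leaving linear equations in x and y:
-83.8 x − 67.4 y = 1057.28
0.4 x − 32.2 y = 408.22
Solving: x ≈ -2.396, y ≈ -12.707 km (keep extra digits for the depth step; rounded: -2.4, -12.7).
Then from the Receiver 1 sphere: z² = 35.04² − (x − 22.5)² − (y + 7.5)² with x = -2.396, y = -12.707, so z ≈ 24.101 ≈ 24.1 km.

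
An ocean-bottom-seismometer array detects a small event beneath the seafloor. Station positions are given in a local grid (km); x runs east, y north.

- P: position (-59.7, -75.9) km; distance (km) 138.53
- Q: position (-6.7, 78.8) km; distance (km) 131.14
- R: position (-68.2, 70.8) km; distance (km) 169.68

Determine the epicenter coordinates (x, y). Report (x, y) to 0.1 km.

Circle about each station: (x + 59.7)² + (y + 75.9)² = 138.53²; (x + 6.7)² + (y − 78.8)² = 131.14²; (x + 68.2)² + (y − 70.8)² = 169.68².
Subtracting the P equation from the Q and R equations removes the quadratic terms:
106.0 x + 309.4 y = -1077.71
-17.0 x + 293.4 y = -9261.76
Solving the 2×2 system: x ≈ 70.1, y ≈ -27.5 km.

(70.1, -27.5)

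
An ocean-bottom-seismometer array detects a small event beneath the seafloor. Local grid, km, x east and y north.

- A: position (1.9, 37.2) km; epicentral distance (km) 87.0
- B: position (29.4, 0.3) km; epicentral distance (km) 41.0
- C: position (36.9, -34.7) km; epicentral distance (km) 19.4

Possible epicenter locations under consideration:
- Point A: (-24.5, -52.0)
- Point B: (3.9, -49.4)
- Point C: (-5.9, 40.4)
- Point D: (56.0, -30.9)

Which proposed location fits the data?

Point D

For each candidate, compare |candidate − station| to the reported distance:
Point A: residuals A 6.0, B 34.1, C 44.4 → max 44.4 km
Point B: residuals A 0.4, B 14.9, C 16.7 → max 16.7 km
Point C: residuals A 78.6, B 12.4, C 67.0 → max 78.6 km
Point D: residuals A 0.0, B 0.0, C 0.1 → max 0.1 km
Only Point D has all residuals ≈ 0.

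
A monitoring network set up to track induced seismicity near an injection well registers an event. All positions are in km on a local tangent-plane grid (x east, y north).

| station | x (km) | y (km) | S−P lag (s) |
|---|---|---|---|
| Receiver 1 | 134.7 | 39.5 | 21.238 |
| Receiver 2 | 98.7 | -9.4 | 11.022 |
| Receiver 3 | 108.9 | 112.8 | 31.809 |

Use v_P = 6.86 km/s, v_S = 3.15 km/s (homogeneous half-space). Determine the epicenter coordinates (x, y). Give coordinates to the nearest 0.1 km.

(76.4, -69.6)

Distance from S−P lag: d = Δt · v_P v_S / (v_P − v_S) = Δt · (6.86·3.15)/(6.86−3.15) ≈ 5.8245·Δt.
So d_Receiver 1 = 123.70, d_Receiver 2 = 64.20, d_Receiver 3 = 185.27 km.
Circle about each station: (x − 134.7)² + (y − 39.5)² = 123.70²; (x − 98.7)² + (y + 9.4)² = 64.20²; (x − 108.9)² + (y − 112.8)² = 185.27².
Subtracting the Receiver 1 equation from the Receiver 2 and Receiver 3 equations removes the quadratic terms:
-72.0 x − 97.8 y = 1305.76
-51.6 x + 146.6 y = -14144.57
Solving the 2×2 system: x ≈ 76.4, y ≈ -69.6 km.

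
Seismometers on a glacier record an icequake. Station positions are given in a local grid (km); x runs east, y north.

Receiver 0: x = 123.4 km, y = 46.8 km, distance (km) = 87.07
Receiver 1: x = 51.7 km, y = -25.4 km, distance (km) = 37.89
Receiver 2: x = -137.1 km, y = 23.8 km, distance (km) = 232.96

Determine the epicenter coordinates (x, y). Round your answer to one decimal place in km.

Circle about each station: (x − 123.4)² + (y − 46.8)² = 87.07²; (x − 51.7)² + (y + 25.4)² = 37.89²; (x + 137.1)² + (y − 23.8)² = 232.96².
Subtracting the Receiver 0 equation from the Receiver 1 and Receiver 2 equations removes the quadratic terms:
-143.4 x − 144.4 y = -7954.22
-521.0 x − 46.0 y = -44744.13
Solving the 2×2 system: x ≈ 88.8, y ≈ -33.1 km.
Check against Receiver 0 (with the unrounded x, y): √((x − 123.4)²+(y − 46.8)²) = 87.07 ≈ 87.07 km. ✓

88.8 km east, -33.1 km north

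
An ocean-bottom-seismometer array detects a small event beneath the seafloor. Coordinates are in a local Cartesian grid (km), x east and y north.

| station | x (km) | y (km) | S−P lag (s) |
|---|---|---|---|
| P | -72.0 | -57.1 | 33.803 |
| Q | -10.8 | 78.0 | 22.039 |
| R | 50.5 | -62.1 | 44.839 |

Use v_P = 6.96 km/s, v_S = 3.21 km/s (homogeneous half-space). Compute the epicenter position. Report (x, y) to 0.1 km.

Distance from S−P lag: d = Δt · v_P v_S / (v_P − v_S) = Δt · (6.96·3.21)/(6.96−3.21) ≈ 5.9578·Δt.
So d_P = 201.39, d_Q = 131.30, d_R = 267.14 km.
Circle about each station: (x + 72.0)² + (y + 57.1)² = 201.39²; (x + 10.8)² + (y − 78.0)² = 131.30²; (x − 50.5)² + (y + 62.1)² = 267.14².
Subtracting pairs of circle equations eliminates x²+y² and gives linear equations (the radical axes):
122.4 x + 270.2 y = 21074.47
245.0 x − 10.0 y = -32843.60
Solving the 2×2 system: x ≈ -128.5, y ≈ 136.2 km.

-128.5 km east, 136.2 km north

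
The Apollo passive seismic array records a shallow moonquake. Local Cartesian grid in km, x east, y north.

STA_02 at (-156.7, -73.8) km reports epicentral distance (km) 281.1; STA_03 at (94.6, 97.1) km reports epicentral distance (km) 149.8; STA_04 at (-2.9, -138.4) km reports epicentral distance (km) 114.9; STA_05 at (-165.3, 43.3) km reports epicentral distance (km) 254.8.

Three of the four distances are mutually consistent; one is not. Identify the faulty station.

STA_02

Solve using three stations at a time. Using STA_03, STA_04, STA_05 (subtract circle equations pairwise → linear system) gives (x, y) ≈ (71.4, -50.9).
Distances from that point to each station vs reported:
  STA_02: calculated 229.3 vs reported 281.1 → residual 51.8 km
  STA_03: calculated 149.8 vs reported 149.8 → residual 0.0 km
  STA_04: calculated 114.8 vs reported 114.9 → residual 0.1 km
  STA_05: calculated 254.8 vs reported 254.8 → residual 0.0 km
STA_03, STA_04, STA_05 are mutually consistent (residuals ≈ 0); STA_02 is off by 51.8 km.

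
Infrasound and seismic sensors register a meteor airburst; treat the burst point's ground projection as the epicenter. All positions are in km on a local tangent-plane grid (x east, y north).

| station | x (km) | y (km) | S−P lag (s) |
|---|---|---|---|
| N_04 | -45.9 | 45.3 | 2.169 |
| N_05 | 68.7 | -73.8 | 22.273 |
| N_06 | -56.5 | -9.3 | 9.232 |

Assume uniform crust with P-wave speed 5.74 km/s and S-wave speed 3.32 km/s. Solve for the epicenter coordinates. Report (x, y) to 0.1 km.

-42.3 km east, 62.0 km north

Distance from S−P lag: d = Δt · v_P v_S / (v_P − v_S) = Δt · (5.74·3.32)/(5.74−3.32) ≈ 7.8747·Δt.
So d_N_04 = 17.08, d_N_05 = 175.39, d_N_06 = 72.70 km.
Circle about each station: (x + 45.9)² + (y − 45.3)² = 17.08²; (x − 68.7)² + (y + 73.8)² = 175.39²; (x + 56.5)² + (y + 9.3)² = 72.70².
Subtracting the N_04 equation from the N_05 and N_06 equations removes the quadratic terms:
229.2 x − 238.2 y = -24462.70
-21.2 x − 109.2 y = -5873.72
Solving the 2×2 system: x ≈ -42.3, y ≈ 62.0 km.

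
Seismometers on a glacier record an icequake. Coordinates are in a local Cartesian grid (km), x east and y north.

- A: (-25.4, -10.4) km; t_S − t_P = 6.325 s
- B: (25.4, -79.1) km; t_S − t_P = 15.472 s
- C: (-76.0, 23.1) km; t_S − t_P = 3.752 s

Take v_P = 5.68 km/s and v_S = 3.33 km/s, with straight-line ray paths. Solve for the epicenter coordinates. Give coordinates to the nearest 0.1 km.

-76.2 km east, -7.1 km north

Distance from S−P lag: d = Δt · v_P v_S / (v_P − v_S) = Δt · (5.68·3.33)/(5.68−3.33) ≈ 8.0487·Δt.
So d_A = 50.91, d_B = 124.53, d_C = 30.20 km.
Circle about each station: (x + 25.4)² + (y + 10.4)² = 50.91²; (x − 25.4)² + (y + 79.1)² = 124.53²; (x + 76.0)² + (y − 23.1)² = 30.20².
Subtracting the A equation from the B and C equations removes the quadratic terms:
101.6 x − 137.4 y = -6767.24
-101.2 x + 67.0 y = 7236.08
Solving the 2×2 system: x ≈ -76.2, y ≈ -7.1 km.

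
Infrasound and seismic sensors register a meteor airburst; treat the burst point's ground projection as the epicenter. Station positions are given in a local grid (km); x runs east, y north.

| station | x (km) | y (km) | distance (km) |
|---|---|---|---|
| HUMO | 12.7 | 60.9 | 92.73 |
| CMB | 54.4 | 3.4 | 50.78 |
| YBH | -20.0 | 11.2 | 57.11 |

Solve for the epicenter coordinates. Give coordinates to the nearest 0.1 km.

x ≈ 17.7 km, y ≈ -31.7 km

Circle about each station: (x − 12.7)² + (y − 60.9)² = 92.73²; (x − 54.4)² + (y − 3.4)² = 50.78²; (x + 20.0)² + (y − 11.2)² = 57.11².
Subtracting pairs of circle equations eliminates x²+y² and gives linear equations (the radical axes):
83.4 x − 115.0 y = 5121.06
-65.4 x − 99.4 y = 1992.64
Solving the 2×2 system: x ≈ 17.7, y ≈ -31.7 km.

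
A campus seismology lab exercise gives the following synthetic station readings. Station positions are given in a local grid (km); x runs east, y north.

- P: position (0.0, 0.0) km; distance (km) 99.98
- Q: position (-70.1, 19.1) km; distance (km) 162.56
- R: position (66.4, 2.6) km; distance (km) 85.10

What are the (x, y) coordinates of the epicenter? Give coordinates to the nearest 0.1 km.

Circle about each station: x² + y² = 99.98²; (x + 70.1)² + (y − 19.1)² = 162.56²; (x − 66.4)² + (y − 2.6)² = 85.10².
Subtracting the P equation from the Q and R equations removes the quadratic terms:
-140.2 x + 38.2 y = -11150.93
132.8 x + 5.2 y = 7169.71
Solving the 2×2 system: x ≈ 57.2, y ≈ -82.0 km.

57.2 km east, -82.0 km north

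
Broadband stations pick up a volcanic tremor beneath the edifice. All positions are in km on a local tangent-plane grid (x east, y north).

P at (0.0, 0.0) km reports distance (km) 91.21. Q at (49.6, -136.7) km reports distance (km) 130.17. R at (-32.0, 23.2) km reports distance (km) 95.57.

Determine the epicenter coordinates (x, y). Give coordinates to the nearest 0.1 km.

x ≈ -60.9 km, y ≈ -67.9 km

Circle about each station: x² + y² = 91.21²; (x − 49.6)² + (y + 136.7)² = 130.17²; (x + 32.0)² + (y − 23.2)² = 95.57².
Subtracting pairs of circle equations eliminates x²+y² and gives linear equations (the radical axes):
99.2 x − 273.4 y = 12522.09
-64.0 x + 46.4 y = 747.88
Solving the 2×2 system: x ≈ -60.9, y ≈ -67.9 km.
Check against P (with the unrounded x, y): √(x²+y²) = 91.22 ≈ 91.21 km. ✓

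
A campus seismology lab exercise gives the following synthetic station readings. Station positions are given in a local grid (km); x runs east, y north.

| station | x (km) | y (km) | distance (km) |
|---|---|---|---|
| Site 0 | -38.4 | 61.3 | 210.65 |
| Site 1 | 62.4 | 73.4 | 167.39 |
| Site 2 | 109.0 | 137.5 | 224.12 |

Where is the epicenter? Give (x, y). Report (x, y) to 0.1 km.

Circle about each station: (x + 38.4)² + (y − 61.3)² = 210.65²; (x − 62.4)² + (y − 73.4)² = 167.39²; (x − 109.0)² + (y − 137.5)² = 224.12².
Subtracting the Site 0 equation from the Site 1 and Site 2 equations removes the quadratic terms:
201.6 x + 24.2 y = 20403.08
294.8 x + 152.4 y = 19698.65
Solving the 2×2 system: x ≈ 111.6, y ≈ -86.6 km.

111.6 km east, -86.6 km north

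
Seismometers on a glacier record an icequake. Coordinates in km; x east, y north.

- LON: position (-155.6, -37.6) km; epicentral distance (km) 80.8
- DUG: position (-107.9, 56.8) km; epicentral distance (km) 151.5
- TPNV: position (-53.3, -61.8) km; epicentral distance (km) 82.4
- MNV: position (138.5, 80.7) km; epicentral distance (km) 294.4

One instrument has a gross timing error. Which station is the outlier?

TPNV

Solve using three stations at a time. Using LON, DUG, MNV (subtract circle equations pairwise → linear system) gives (x, y) ≈ (-98.2, -94.4).
Distances from that point to each station vs reported:
  LON: calculated 80.7 vs reported 80.8 → residual 0.1 km
  DUG: calculated 151.5 vs reported 151.5 → residual 0.0 km
  TPNV: calculated 55.4 vs reported 82.4 → residual 27.0 km
  MNV: calculated 294.4 vs reported 294.4 → residual 0.0 km
LON, DUG, MNV are mutually consistent (residuals ≈ 0); TPNV is off by 27.0 km.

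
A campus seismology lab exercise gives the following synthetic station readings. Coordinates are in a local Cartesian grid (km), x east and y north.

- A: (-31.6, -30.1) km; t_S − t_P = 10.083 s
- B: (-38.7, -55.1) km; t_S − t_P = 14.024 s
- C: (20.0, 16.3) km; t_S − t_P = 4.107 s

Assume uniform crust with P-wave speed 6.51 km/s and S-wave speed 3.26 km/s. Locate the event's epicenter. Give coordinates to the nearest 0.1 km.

-3.4 km east, 29.4 km north

Distance from S−P lag: d = Δt · v_P v_S / (v_P − v_S) = Δt · (6.51·3.26)/(6.51−3.26) ≈ 6.5300·Δt.
So d_A = 65.84, d_B = 91.58, d_C = 26.82 km.
Circle about each station: (x + 31.6)² + (y + 30.1)² = 65.84²; (x + 38.7)² + (y + 55.1)² = 91.58²; (x − 20.0)² + (y − 16.3)² = 26.82².
Subtracting pairs of circle equations eliminates x²+y² and gives linear equations (the radical axes):
-14.2 x − 50.0 y = -1422.86
103.2 x + 92.8 y = 2376.71
Solving the 2×2 system: x ≈ -3.4, y ≈ 29.4 km.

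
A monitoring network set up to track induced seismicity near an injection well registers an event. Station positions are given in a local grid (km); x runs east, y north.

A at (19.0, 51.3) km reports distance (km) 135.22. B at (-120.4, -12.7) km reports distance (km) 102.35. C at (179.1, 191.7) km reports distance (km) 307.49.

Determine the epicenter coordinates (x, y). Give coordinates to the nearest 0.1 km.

-110.8 km east, 89.2 km north

Circle about each station: (x − 19.0)² + (y − 51.3)² = 135.22²; (x + 120.4)² + (y + 12.7)² = 102.35²; (x − 179.1)² + (y − 191.7)² = 307.49².
Subtracting the A equation from the B and C equations removes the quadratic terms:
-278.8 x − 128.0 y = 19473.69
320.2 x + 280.8 y = -10432.64
Solving the 2×2 system: x ≈ -110.8, y ≈ 89.2 km.
Check against A (with the unrounded x, y): √((x − 19.0)²+(y − 51.3)²) = 135.21 ≈ 135.22 km. ✓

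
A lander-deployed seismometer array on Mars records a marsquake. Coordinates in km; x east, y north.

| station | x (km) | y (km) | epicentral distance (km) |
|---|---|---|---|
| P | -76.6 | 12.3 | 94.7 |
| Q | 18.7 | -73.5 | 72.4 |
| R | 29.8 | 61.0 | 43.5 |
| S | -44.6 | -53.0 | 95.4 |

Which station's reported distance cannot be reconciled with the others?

Solve using three stations at a time. Using P, R, S (subtract circle equations pairwise → linear system) gives (x, y) ≈ (17.9, 19.1).
Distances from that point to each station vs reported:
  P: calculated 94.7 vs reported 94.7 → residual 0.0 km
  Q: calculated 92.6 vs reported 72.4 → residual 20.2 km
  R: calculated 43.5 vs reported 43.5 → residual 0.0 km
  S: calculated 95.4 vs reported 95.4 → residual 0.0 km
P, R, S are mutually consistent (residuals ≈ 0); Q is off by 20.2 km.

Q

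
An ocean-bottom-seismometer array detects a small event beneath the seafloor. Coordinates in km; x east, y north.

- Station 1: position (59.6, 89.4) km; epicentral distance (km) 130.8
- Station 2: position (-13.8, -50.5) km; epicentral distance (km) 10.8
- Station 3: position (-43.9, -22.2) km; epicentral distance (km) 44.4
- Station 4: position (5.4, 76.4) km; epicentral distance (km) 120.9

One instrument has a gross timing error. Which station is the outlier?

Station 1

Solve using three stations at a time. Using Station 2, Station 3, Station 4 (subtract circle equations pairwise → linear system) gives (x, y) ≈ (-5.3, -44.0).
Distances from that point to each station vs reported:
  Station 1: calculated 148.4 vs reported 130.8 → residual 17.6 km
  Station 2: calculated 10.7 vs reported 10.8 → residual 0.1 km
  Station 3: calculated 44.4 vs reported 44.4 → residual 0.0 km
  Station 4: calculated 120.9 vs reported 120.9 → residual 0.0 km
Station 2, Station 3, Station 4 are mutually consistent (residuals ≈ 0); Station 1 is off by 17.6 km.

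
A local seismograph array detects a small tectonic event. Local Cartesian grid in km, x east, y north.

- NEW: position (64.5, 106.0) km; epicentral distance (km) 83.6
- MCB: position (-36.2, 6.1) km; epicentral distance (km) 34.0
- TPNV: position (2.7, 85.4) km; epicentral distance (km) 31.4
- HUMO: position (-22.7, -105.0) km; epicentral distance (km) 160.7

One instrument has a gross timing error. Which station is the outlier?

MCB

Solve using three stations at a time. Using NEW, TPNV, HUMO (subtract circle equations pairwise → linear system) gives (x, y) ≈ (-1.2, 54.2).
Distances from that point to each station vs reported:
  NEW: calculated 83.6 vs reported 83.6 → residual 0.0 km
  MCB: calculated 59.6 vs reported 34.0 → residual 25.6 km
  TPNV: calculated 31.4 vs reported 31.4 → residual 0.0 km
  HUMO: calculated 160.7 vs reported 160.7 → residual 0.0 km
NEW, TPNV, HUMO are mutually consistent (residuals ≈ 0); MCB is off by 25.6 km.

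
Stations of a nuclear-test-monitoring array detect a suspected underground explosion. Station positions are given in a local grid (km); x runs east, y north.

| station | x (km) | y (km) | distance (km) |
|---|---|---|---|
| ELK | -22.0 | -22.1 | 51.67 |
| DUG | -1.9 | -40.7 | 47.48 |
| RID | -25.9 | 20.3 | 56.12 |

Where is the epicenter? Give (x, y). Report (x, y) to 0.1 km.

Circle about each station: (x + 22.0)² + (y + 22.1)² = 51.67²; (x + 1.9)² + (y + 40.7)² = 47.48²; (x + 25.9)² + (y − 20.3)² = 56.12².
Subtracting pairs of circle equations eliminates x²+y² and gives linear equations (the radical axes):
40.2 x − 37.2 y = 1103.13
-7.8 x + 84.8 y = -369.18
Solving the 2×2 system: x ≈ 25.6, y ≈ -2.0 km.

(25.6, -2.0)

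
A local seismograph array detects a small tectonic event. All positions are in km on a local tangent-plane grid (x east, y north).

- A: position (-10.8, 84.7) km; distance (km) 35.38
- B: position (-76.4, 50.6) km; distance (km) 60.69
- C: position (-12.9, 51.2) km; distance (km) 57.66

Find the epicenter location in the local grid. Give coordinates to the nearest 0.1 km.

Circle about each station: (x + 10.8)² + (y − 84.7)² = 35.38²; (x + 76.4)² + (y − 50.6)² = 60.69²; (x + 12.9)² + (y − 51.2)² = 57.66².
Subtracting pairs of circle equations eliminates x²+y² and gives linear equations (the radical axes):
-131.2 x − 68.2 y = -1324.94
-4.2 x − 67.0 y = -6575.81
Solving the 2×2 system: x ≈ -42.3, y ≈ 100.8 km.

(-42.3, 100.8)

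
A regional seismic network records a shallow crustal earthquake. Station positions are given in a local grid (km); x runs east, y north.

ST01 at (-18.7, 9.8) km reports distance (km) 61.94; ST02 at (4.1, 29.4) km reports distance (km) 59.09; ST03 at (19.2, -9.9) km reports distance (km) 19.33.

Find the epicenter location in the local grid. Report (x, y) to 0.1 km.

x ≈ 35.1 km, y ≈ -20.9 km

Circle about each station: (x + 18.7)² + (y − 9.8)² = 61.94²; (x − 4.1)² + (y − 29.4)² = 59.09²; (x − 19.2)² + (y + 9.9)² = 19.33².
Subtracting the ST01 equation from the ST02 and ST03 equations removes the quadratic terms:
45.6 x + 39.2 y = 780.38
75.8 x − 39.4 y = 3483.83
Solving the 2×2 system: x ≈ 35.1, y ≈ -20.9 km.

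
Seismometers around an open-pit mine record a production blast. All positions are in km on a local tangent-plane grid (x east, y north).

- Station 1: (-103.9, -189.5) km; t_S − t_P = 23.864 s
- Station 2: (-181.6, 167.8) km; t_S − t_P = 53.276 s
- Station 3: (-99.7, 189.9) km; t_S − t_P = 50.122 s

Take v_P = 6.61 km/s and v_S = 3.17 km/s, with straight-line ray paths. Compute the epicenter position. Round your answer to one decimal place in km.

Distance from S−P lag: d = Δt · v_P v_S / (v_P − v_S) = Δt · (6.61·3.17)/(6.61−3.17) ≈ 6.0912·Δt.
So d_Station 1 = 145.36, d_Station 2 = 324.51, d_Station 3 = 305.30 km.
Circle about each station: (x + 103.9)² + (y + 189.5)² = 145.36²; (x + 181.6)² + (y − 167.8)² = 324.51²; (x + 99.7)² + (y − 189.9)² = 305.30².
Subtracting the Station 1 equation from the Station 2 and Station 3 equations removes the quadratic terms:
-155.4 x + 714.6 y = -69747.27
8.4 x + 758.8 y = -72781.92
Solving the 2×2 system: x ≈ 7.4, y ≈ -96.0 km.

(7.4, -96.0)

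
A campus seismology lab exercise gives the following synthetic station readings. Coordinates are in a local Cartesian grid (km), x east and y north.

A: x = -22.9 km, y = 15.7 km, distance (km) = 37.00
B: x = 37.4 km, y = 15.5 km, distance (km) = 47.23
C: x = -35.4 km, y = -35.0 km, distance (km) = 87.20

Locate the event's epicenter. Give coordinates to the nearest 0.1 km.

(0.2, 44.6)

Circle about each station: (x + 22.9)² + (y − 15.7)² = 37.00²; (x − 37.4)² + (y − 15.5)² = 47.23²; (x + 35.4)² + (y + 35.0)² = 87.20².
Subtracting pairs of circle equations eliminates x²+y² and gives linear equations (the radical axes):
120.6 x − 0.4 y = 6.44
-25.0 x − 101.4 y = -4527.58
Solving the 2×2 system: x ≈ 0.2, y ≈ 44.6 km.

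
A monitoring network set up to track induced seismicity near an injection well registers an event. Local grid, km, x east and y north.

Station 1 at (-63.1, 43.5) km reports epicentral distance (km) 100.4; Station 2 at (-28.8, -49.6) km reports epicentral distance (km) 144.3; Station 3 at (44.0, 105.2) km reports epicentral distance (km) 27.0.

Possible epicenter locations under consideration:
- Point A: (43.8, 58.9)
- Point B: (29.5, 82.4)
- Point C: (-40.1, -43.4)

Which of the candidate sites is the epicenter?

Point B

For each candidate, compare |candidate − station| to the reported distance:
Point A: residuals Station 1 7.6, Station 2 13.8, Station 3 19.3 → max 19.3 km
Point B: residuals Station 1 0.0, Station 2 0.0, Station 3 0.0 → max 0.0 km
Point C: residuals Station 1 10.5, Station 2 131.4, Station 3 143.7 → max 143.7 km
Only Point B has all residuals ≈ 0.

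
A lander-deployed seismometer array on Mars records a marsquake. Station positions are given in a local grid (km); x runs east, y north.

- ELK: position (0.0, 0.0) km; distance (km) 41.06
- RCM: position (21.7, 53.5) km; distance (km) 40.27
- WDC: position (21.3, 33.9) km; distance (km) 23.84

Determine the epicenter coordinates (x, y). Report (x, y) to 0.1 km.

Circle about each station: x² + y² = 41.06²; (x − 21.7)² + (y − 53.5)² = 40.27²; (x − 21.3)² + (y − 33.9)² = 23.84².
Subtracting pairs of circle equations eliminates x²+y² and gives linear equations (the radical axes):
43.4 x + 107.0 y = 3397.39
42.6 x + 67.8 y = 2720.48
Solving the 2×2 system: x ≈ 37.6, y ≈ 16.5 km.
Check against ELK (with the unrounded x, y): √(x²+y²) = 41.06 ≈ 41.06 km. ✓

(37.6, 16.5)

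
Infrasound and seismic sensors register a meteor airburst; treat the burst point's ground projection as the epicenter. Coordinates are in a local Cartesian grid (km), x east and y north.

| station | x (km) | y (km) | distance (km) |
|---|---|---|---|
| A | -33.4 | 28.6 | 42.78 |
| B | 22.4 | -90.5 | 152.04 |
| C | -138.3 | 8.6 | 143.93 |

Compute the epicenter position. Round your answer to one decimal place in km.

x ≈ -3.6 km, y ≈ 59.3 km

Circle about each station: (x + 33.4)² + (y − 28.6)² = 42.78²; (x − 22.4)² + (y + 90.5)² = 152.04²; (x + 138.3)² + (y − 8.6)² = 143.93².
Subtracting pairs of circle equations eliminates x²+y² and gives linear equations (the radical axes):
111.6 x − 238.2 y = -14527.54
-209.8 x − 40.0 y = -1618.39
Solving the 2×2 system: x ≈ -3.6, y ≈ 59.3 km.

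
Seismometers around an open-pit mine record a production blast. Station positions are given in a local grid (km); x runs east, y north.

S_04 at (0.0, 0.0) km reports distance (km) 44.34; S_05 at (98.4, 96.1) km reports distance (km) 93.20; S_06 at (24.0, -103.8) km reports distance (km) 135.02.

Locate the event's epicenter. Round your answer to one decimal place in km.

Circle about each station: x² + y² = 44.34²; (x − 98.4)² + (y − 96.1)² = 93.20²; (x − 24.0)² + (y + 103.8)² = 135.02².
Subtracting the S_04 equation from the S_05 and S_06 equations removes the quadratic terms:
196.8 x + 192.2 y = 12197.57
48.0 x − 207.6 y = -4913.92
Solving the 2×2 system: x ≈ 31.7, y ≈ 31.0 km.

31.7 km east, 31.0 km north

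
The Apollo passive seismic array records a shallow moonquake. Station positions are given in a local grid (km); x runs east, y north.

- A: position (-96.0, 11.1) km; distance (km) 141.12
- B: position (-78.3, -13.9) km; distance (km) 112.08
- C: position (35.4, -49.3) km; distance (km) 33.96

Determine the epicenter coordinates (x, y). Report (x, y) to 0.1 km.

Circle about each station: (x + 96.0)² + (y − 11.1)² = 141.12²; (x + 78.3)² + (y + 13.9)² = 112.08²; (x − 35.4)² + (y + 49.3)² = 33.96².
Subtracting the A equation from the B and C equations removes the quadratic terms:
35.4 x − 50.0 y = 4337.82
262.8 x − 120.8 y = 13106.01
Solving the 2×2 system: x ≈ 14.8, y ≈ -76.3 km.

(14.8, -76.3)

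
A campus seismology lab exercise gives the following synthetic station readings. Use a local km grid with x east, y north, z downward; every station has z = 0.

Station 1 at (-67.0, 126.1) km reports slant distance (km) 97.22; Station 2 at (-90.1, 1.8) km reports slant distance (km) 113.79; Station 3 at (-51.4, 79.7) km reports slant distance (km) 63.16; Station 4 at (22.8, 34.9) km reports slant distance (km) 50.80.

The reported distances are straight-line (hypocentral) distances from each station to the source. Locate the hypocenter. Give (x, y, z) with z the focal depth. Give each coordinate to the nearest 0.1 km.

(-1.0, 63.6, 34.5)

Each station gives a sphere (x−x_i)² + (y−y_i)² + z² = d_i² (stations at z=0).
Subtracting the Station 1 sphere from Station 2 and Station 3: z² cancels, leaving linear equations in x and y:
-46.2 x − 248.6 y = -15765.40
31.2 x − 92.8 y = -5933.62
Solving: x ≈ -1.002, y ≈ 63.603 km (keep extra digits for the depth step; rounded: -1.0, 63.6).
Then from the Station 1 sphere: z² = 97.22² − (x + 67.0)² − (y − 126.1)² with x = -1.002, y = 63.603, so z ≈ 34.498 ≈ 34.5 km.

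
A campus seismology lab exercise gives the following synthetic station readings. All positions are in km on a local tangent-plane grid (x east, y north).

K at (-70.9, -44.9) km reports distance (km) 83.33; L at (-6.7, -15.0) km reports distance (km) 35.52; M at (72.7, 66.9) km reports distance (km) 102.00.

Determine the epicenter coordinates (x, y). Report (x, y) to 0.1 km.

Circle about each station: (x + 70.9)² + (y + 44.9)² = 83.33²; (x + 6.7)² + (y + 15.0)² = 35.52²; (x − 72.7)² + (y − 66.9)² = 102.00².
Subtracting the K equation from the L and M equations removes the quadratic terms:
128.4 x + 59.8 y = -1090.71
287.2 x + 223.6 y = -742.03
Solving the 2×2 system: x ≈ -17.3, y ≈ 18.9 km.
Check against K (with the unrounded x, y): √((x + 70.9)²+(y + 44.9)²) = 83.33 ≈ 83.33 km. ✓

-17.3 km east, 18.9 km north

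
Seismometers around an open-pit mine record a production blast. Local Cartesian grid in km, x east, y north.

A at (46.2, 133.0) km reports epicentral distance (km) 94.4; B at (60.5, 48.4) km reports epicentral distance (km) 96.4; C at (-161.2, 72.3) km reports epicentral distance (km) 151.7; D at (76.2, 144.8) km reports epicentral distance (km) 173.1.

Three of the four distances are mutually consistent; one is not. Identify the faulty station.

A

Solve using three stations at a time. Using B, C, D (subtract circle equations pairwise → linear system) gives (x, y) ≈ (-25.4, 4.7).
Distances from that point to each station vs reported:
  A: calculated 147.0 vs reported 94.4 → residual 52.6 km
  B: calculated 96.4 vs reported 96.4 → residual 0.0 km
  C: calculated 151.7 vs reported 151.7 → residual 0.0 km
  D: calculated 173.1 vs reported 173.1 → residual 0.0 km
B, C, D are mutually consistent (residuals ≈ 0); A is off by 52.6 km.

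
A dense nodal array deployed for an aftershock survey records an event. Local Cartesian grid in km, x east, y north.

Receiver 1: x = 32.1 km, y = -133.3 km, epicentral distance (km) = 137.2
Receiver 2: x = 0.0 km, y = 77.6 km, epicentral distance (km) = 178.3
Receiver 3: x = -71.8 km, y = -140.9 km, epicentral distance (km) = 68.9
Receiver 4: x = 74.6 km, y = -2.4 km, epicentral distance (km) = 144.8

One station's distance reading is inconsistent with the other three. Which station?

Receiver 4

Solve using three stations at a time. Using Receiver 1, Receiver 2, Receiver 3 (subtract circle equations pairwise → linear system) gives (x, y) ≈ (-92.1, -75.1).
Distances from that point to each station vs reported:
  Receiver 1: calculated 137.2 vs reported 137.2 → residual 0.0 km
  Receiver 2: calculated 178.3 vs reported 178.3 → residual 0.0 km
  Receiver 3: calculated 68.9 vs reported 68.9 → residual 0.0 km
  Receiver 4: calculated 181.9 vs reported 144.8 → residual 37.1 km
Receiver 1, Receiver 2, Receiver 3 are mutually consistent (residuals ≈ 0); Receiver 4 is off by 37.1 km.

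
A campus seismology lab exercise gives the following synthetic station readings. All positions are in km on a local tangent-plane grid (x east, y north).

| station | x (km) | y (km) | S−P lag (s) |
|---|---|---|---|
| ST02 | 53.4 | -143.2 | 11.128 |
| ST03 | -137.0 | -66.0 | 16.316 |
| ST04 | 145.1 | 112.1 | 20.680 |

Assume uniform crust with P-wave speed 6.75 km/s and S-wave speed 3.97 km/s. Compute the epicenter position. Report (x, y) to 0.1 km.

(18.4, -41.8)

Distance from S−P lag: d = Δt · v_P v_S / (v_P − v_S) = Δt · (6.75·3.97)/(6.75−3.97) ≈ 9.6394·Δt.
So d_ST02 = 107.27, d_ST03 = 157.28, d_ST04 = 199.34 km.
Circle about each station: (x − 53.4)² + (y + 143.2)² = 107.27²; (x + 137.0)² + (y + 66.0)² = 157.28²; (x − 145.1)² + (y − 112.1)² = 199.34².
Subtracting the ST02 equation from the ST03 and ST04 equations removes the quadratic terms:
-380.8 x + 154.4 y = -13462.95
183.4 x + 510.6 y = -17966.96
Solving the 2×2 system: x ≈ 18.4, y ≈ -41.8 km.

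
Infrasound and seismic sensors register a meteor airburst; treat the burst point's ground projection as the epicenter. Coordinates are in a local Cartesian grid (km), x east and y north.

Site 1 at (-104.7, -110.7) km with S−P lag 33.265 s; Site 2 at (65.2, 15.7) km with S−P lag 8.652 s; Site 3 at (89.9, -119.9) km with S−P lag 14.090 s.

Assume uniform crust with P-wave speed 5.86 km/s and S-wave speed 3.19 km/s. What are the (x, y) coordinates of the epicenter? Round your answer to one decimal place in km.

(111.3, -23.6)

Distance from S−P lag: d = Δt · v_P v_S / (v_P − v_S) = Δt · (5.86·3.19)/(5.86−3.19) ≈ 7.0013·Δt.
So d_Site 1 = 232.90, d_Site 2 = 60.58, d_Site 3 = 98.65 km.
Circle about each station: (x + 104.7)² + (y + 110.7)² = 232.90²; (x − 65.2)² + (y − 15.7)² = 60.58²; (x − 89.9)² + (y + 119.9)² = 98.65².
Subtracting pairs of circle equations eliminates x²+y² and gives linear equations (the radical axes):
339.8 x + 252.8 y = 31853.42
389.2 x − 18.4 y = 43752.03
Solving the 2×2 system: x ≈ 111.3, y ≈ -23.6 km.
Check against Site 1 (with the unrounded x, y): √((x + 104.7)²+(y + 110.7)²) = 232.90 ≈ 232.90 km. ✓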